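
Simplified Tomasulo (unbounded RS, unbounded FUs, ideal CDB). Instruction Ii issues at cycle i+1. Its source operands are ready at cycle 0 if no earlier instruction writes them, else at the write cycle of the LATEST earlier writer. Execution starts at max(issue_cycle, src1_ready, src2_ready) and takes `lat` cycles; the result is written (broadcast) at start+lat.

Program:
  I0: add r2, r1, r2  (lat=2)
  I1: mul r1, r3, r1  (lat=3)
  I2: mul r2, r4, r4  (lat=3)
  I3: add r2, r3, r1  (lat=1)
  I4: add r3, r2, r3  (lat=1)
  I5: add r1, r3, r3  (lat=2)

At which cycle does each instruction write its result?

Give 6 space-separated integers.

I0 add r2: issue@1 deps=(None,None) exec_start@1 write@3
I1 mul r1: issue@2 deps=(None,None) exec_start@2 write@5
I2 mul r2: issue@3 deps=(None,None) exec_start@3 write@6
I3 add r2: issue@4 deps=(None,1) exec_start@5 write@6
I4 add r3: issue@5 deps=(3,None) exec_start@6 write@7
I5 add r1: issue@6 deps=(4,4) exec_start@7 write@9

Answer: 3 5 6 6 7 9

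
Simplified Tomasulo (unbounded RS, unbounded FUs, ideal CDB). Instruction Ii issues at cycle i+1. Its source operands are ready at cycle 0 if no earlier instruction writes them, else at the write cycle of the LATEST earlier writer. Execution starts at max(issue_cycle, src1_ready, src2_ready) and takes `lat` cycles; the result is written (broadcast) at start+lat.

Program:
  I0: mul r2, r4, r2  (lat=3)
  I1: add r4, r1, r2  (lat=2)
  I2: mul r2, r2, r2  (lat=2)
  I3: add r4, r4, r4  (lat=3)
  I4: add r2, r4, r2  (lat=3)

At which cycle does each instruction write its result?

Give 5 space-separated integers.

Answer: 4 6 6 9 12

Derivation:
I0 mul r2: issue@1 deps=(None,None) exec_start@1 write@4
I1 add r4: issue@2 deps=(None,0) exec_start@4 write@6
I2 mul r2: issue@3 deps=(0,0) exec_start@4 write@6
I3 add r4: issue@4 deps=(1,1) exec_start@6 write@9
I4 add r2: issue@5 deps=(3,2) exec_start@9 write@12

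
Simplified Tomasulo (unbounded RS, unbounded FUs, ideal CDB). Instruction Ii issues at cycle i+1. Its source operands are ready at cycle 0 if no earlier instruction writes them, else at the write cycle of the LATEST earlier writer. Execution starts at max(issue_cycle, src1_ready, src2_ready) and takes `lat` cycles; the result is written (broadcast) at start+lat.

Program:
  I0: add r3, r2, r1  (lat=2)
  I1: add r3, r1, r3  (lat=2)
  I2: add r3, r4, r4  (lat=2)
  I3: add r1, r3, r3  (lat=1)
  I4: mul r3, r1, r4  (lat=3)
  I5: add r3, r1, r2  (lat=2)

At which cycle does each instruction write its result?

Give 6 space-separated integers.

I0 add r3: issue@1 deps=(None,None) exec_start@1 write@3
I1 add r3: issue@2 deps=(None,0) exec_start@3 write@5
I2 add r3: issue@3 deps=(None,None) exec_start@3 write@5
I3 add r1: issue@4 deps=(2,2) exec_start@5 write@6
I4 mul r3: issue@5 deps=(3,None) exec_start@6 write@9
I5 add r3: issue@6 deps=(3,None) exec_start@6 write@8

Answer: 3 5 5 6 9 8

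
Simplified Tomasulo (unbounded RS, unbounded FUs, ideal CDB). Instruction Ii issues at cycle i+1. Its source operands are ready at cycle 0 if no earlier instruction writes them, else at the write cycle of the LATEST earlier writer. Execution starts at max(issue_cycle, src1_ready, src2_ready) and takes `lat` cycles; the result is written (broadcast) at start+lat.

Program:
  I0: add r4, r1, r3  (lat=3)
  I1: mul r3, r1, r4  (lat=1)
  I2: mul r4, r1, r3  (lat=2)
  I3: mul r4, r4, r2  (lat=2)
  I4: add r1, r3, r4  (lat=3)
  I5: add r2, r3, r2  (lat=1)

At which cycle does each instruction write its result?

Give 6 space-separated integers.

I0 add r4: issue@1 deps=(None,None) exec_start@1 write@4
I1 mul r3: issue@2 deps=(None,0) exec_start@4 write@5
I2 mul r4: issue@3 deps=(None,1) exec_start@5 write@7
I3 mul r4: issue@4 deps=(2,None) exec_start@7 write@9
I4 add r1: issue@5 deps=(1,3) exec_start@9 write@12
I5 add r2: issue@6 deps=(1,None) exec_start@6 write@7

Answer: 4 5 7 9 12 7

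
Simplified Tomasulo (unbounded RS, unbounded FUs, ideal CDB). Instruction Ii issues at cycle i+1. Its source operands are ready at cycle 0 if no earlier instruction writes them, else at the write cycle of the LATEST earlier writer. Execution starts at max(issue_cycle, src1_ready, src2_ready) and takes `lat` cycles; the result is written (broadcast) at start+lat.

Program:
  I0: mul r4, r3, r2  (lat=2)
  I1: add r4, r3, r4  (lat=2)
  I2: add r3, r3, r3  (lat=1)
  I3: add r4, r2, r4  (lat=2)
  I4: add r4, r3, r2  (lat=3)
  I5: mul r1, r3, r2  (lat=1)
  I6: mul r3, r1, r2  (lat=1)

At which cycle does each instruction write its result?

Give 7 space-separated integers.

Answer: 3 5 4 7 8 7 8

Derivation:
I0 mul r4: issue@1 deps=(None,None) exec_start@1 write@3
I1 add r4: issue@2 deps=(None,0) exec_start@3 write@5
I2 add r3: issue@3 deps=(None,None) exec_start@3 write@4
I3 add r4: issue@4 deps=(None,1) exec_start@5 write@7
I4 add r4: issue@5 deps=(2,None) exec_start@5 write@8
I5 mul r1: issue@6 deps=(2,None) exec_start@6 write@7
I6 mul r3: issue@7 deps=(5,None) exec_start@7 write@8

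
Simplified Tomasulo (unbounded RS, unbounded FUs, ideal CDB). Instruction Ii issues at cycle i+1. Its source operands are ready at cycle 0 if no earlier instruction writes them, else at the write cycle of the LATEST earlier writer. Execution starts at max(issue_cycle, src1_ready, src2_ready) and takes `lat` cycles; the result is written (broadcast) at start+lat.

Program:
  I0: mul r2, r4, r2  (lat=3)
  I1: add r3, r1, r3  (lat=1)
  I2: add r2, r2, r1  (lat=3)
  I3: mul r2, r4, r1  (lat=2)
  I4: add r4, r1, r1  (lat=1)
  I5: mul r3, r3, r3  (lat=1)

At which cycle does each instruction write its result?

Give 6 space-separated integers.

I0 mul r2: issue@1 deps=(None,None) exec_start@1 write@4
I1 add r3: issue@2 deps=(None,None) exec_start@2 write@3
I2 add r2: issue@3 deps=(0,None) exec_start@4 write@7
I3 mul r2: issue@4 deps=(None,None) exec_start@4 write@6
I4 add r4: issue@5 deps=(None,None) exec_start@5 write@6
I5 mul r3: issue@6 deps=(1,1) exec_start@6 write@7

Answer: 4 3 7 6 6 7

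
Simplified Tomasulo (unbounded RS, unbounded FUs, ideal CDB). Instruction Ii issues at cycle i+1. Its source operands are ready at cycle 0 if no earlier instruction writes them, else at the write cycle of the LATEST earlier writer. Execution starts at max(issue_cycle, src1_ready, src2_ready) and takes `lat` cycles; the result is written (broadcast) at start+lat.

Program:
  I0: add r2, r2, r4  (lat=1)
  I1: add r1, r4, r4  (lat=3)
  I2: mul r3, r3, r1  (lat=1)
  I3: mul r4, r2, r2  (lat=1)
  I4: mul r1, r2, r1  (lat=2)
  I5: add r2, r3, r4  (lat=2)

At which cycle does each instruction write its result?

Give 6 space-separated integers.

Answer: 2 5 6 5 7 8

Derivation:
I0 add r2: issue@1 deps=(None,None) exec_start@1 write@2
I1 add r1: issue@2 deps=(None,None) exec_start@2 write@5
I2 mul r3: issue@3 deps=(None,1) exec_start@5 write@6
I3 mul r4: issue@4 deps=(0,0) exec_start@4 write@5
I4 mul r1: issue@5 deps=(0,1) exec_start@5 write@7
I5 add r2: issue@6 deps=(2,3) exec_start@6 write@8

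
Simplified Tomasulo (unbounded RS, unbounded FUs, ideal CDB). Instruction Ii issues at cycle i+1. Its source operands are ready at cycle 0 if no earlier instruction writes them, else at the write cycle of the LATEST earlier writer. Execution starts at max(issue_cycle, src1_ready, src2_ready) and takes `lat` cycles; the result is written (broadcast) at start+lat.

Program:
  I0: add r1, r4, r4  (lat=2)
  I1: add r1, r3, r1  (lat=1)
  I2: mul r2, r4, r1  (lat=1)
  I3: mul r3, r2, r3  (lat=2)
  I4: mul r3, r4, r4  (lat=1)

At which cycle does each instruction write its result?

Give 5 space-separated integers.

Answer: 3 4 5 7 6

Derivation:
I0 add r1: issue@1 deps=(None,None) exec_start@1 write@3
I1 add r1: issue@2 deps=(None,0) exec_start@3 write@4
I2 mul r2: issue@3 deps=(None,1) exec_start@4 write@5
I3 mul r3: issue@4 deps=(2,None) exec_start@5 write@7
I4 mul r3: issue@5 deps=(None,None) exec_start@5 write@6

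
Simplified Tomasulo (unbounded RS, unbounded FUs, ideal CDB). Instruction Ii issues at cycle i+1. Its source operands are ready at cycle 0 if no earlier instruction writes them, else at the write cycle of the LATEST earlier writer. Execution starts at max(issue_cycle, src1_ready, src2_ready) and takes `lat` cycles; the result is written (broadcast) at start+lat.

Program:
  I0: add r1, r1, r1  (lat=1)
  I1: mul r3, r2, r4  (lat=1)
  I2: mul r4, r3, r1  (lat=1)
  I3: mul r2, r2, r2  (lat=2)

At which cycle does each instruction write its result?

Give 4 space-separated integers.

I0 add r1: issue@1 deps=(None,None) exec_start@1 write@2
I1 mul r3: issue@2 deps=(None,None) exec_start@2 write@3
I2 mul r4: issue@3 deps=(1,0) exec_start@3 write@4
I3 mul r2: issue@4 deps=(None,None) exec_start@4 write@6

Answer: 2 3 4 6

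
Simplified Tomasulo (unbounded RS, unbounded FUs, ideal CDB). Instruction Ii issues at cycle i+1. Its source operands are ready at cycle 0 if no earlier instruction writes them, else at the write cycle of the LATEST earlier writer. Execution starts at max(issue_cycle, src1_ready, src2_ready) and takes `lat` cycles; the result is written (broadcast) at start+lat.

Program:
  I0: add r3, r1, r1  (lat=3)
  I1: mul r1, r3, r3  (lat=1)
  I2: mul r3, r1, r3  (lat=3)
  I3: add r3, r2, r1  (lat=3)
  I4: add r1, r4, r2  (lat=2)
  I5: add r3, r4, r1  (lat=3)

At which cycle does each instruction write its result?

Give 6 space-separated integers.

I0 add r3: issue@1 deps=(None,None) exec_start@1 write@4
I1 mul r1: issue@2 deps=(0,0) exec_start@4 write@5
I2 mul r3: issue@3 deps=(1,0) exec_start@5 write@8
I3 add r3: issue@4 deps=(None,1) exec_start@5 write@8
I4 add r1: issue@5 deps=(None,None) exec_start@5 write@7
I5 add r3: issue@6 deps=(None,4) exec_start@7 write@10

Answer: 4 5 8 8 7 10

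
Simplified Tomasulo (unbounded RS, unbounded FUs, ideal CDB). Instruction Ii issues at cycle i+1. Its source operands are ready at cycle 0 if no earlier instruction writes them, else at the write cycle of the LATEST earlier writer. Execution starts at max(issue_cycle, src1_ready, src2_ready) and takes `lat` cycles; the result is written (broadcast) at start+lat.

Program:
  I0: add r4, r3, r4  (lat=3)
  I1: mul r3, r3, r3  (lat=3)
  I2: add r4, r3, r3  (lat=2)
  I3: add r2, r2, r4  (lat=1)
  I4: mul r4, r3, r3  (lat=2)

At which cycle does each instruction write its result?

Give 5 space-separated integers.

Answer: 4 5 7 8 7

Derivation:
I0 add r4: issue@1 deps=(None,None) exec_start@1 write@4
I1 mul r3: issue@2 deps=(None,None) exec_start@2 write@5
I2 add r4: issue@3 deps=(1,1) exec_start@5 write@7
I3 add r2: issue@4 deps=(None,2) exec_start@7 write@8
I4 mul r4: issue@5 deps=(1,1) exec_start@5 write@7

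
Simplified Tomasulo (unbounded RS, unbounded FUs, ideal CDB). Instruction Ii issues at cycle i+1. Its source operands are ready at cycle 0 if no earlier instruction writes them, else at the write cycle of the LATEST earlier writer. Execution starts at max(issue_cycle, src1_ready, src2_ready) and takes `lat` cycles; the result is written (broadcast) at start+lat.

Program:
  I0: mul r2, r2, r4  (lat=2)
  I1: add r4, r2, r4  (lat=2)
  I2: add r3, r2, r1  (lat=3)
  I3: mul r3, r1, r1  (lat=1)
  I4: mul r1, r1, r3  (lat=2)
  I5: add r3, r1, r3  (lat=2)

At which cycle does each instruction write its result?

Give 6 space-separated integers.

Answer: 3 5 6 5 7 9

Derivation:
I0 mul r2: issue@1 deps=(None,None) exec_start@1 write@3
I1 add r4: issue@2 deps=(0,None) exec_start@3 write@5
I2 add r3: issue@3 deps=(0,None) exec_start@3 write@6
I3 mul r3: issue@4 deps=(None,None) exec_start@4 write@5
I4 mul r1: issue@5 deps=(None,3) exec_start@5 write@7
I5 add r3: issue@6 deps=(4,3) exec_start@7 write@9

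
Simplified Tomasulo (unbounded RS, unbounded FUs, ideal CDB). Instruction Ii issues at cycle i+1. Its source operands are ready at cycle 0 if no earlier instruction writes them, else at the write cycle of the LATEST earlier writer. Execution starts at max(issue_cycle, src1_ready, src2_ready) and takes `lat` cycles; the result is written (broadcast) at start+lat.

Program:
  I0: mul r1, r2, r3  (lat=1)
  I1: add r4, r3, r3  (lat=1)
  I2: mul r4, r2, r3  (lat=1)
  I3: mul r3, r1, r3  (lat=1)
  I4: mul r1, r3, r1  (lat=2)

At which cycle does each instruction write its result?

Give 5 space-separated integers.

Answer: 2 3 4 5 7

Derivation:
I0 mul r1: issue@1 deps=(None,None) exec_start@1 write@2
I1 add r4: issue@2 deps=(None,None) exec_start@2 write@3
I2 mul r4: issue@3 deps=(None,None) exec_start@3 write@4
I3 mul r3: issue@4 deps=(0,None) exec_start@4 write@5
I4 mul r1: issue@5 deps=(3,0) exec_start@5 write@7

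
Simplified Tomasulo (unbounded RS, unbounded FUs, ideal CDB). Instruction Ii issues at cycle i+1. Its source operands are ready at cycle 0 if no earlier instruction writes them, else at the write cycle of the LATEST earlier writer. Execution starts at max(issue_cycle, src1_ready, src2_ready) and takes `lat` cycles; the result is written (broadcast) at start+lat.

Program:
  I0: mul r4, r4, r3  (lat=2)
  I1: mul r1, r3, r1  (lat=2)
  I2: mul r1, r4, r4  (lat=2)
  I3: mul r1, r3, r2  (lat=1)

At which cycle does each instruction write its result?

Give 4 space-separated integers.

I0 mul r4: issue@1 deps=(None,None) exec_start@1 write@3
I1 mul r1: issue@2 deps=(None,None) exec_start@2 write@4
I2 mul r1: issue@3 deps=(0,0) exec_start@3 write@5
I3 mul r1: issue@4 deps=(None,None) exec_start@4 write@5

Answer: 3 4 5 5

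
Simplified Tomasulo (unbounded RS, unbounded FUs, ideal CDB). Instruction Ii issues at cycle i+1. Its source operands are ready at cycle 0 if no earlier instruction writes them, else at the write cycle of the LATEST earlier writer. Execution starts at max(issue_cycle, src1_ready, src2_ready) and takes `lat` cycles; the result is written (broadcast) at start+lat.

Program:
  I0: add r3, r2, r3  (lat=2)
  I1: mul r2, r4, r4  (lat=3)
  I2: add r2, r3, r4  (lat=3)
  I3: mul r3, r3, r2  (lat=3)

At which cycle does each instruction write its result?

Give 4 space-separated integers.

Answer: 3 5 6 9

Derivation:
I0 add r3: issue@1 deps=(None,None) exec_start@1 write@3
I1 mul r2: issue@2 deps=(None,None) exec_start@2 write@5
I2 add r2: issue@3 deps=(0,None) exec_start@3 write@6
I3 mul r3: issue@4 deps=(0,2) exec_start@6 write@9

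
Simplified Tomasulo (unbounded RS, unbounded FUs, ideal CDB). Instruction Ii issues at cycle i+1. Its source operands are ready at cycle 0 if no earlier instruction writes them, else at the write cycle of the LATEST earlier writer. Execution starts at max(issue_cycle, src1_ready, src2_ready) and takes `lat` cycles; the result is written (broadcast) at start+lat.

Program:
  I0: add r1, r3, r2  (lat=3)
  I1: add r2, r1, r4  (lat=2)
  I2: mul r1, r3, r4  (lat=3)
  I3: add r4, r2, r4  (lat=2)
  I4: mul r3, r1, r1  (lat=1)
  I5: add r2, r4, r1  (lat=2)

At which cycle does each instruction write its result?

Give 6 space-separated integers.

Answer: 4 6 6 8 7 10

Derivation:
I0 add r1: issue@1 deps=(None,None) exec_start@1 write@4
I1 add r2: issue@2 deps=(0,None) exec_start@4 write@6
I2 mul r1: issue@3 deps=(None,None) exec_start@3 write@6
I3 add r4: issue@4 deps=(1,None) exec_start@6 write@8
I4 mul r3: issue@5 deps=(2,2) exec_start@6 write@7
I5 add r2: issue@6 deps=(3,2) exec_start@8 write@10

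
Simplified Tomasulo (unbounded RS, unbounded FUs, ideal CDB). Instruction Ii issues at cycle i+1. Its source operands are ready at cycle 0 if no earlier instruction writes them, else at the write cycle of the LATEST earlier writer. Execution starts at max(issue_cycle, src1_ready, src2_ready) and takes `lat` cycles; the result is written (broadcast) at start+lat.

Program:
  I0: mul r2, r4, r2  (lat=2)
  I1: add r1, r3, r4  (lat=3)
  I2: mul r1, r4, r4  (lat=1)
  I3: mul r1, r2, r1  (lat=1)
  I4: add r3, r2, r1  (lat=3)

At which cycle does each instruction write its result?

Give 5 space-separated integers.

I0 mul r2: issue@1 deps=(None,None) exec_start@1 write@3
I1 add r1: issue@2 deps=(None,None) exec_start@2 write@5
I2 mul r1: issue@3 deps=(None,None) exec_start@3 write@4
I3 mul r1: issue@4 deps=(0,2) exec_start@4 write@5
I4 add r3: issue@5 deps=(0,3) exec_start@5 write@8

Answer: 3 5 4 5 8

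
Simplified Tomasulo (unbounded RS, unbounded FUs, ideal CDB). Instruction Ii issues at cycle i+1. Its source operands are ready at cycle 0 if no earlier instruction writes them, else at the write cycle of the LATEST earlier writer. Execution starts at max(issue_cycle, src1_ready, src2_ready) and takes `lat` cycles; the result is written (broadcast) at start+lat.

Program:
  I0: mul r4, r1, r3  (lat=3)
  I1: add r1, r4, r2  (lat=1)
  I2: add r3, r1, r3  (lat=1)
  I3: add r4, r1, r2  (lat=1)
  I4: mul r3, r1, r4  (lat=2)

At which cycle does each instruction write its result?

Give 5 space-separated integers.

Answer: 4 5 6 6 8

Derivation:
I0 mul r4: issue@1 deps=(None,None) exec_start@1 write@4
I1 add r1: issue@2 deps=(0,None) exec_start@4 write@5
I2 add r3: issue@3 deps=(1,None) exec_start@5 write@6
I3 add r4: issue@4 deps=(1,None) exec_start@5 write@6
I4 mul r3: issue@5 deps=(1,3) exec_start@6 write@8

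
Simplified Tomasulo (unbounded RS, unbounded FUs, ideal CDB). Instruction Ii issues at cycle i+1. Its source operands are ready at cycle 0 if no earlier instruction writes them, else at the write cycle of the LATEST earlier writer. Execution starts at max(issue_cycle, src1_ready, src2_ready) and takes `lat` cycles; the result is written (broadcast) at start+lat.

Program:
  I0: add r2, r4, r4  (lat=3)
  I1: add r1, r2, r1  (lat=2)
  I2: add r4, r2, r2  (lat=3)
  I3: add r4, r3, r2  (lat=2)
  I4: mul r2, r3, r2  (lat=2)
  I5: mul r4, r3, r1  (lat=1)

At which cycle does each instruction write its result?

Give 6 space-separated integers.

Answer: 4 6 7 6 7 7

Derivation:
I0 add r2: issue@1 deps=(None,None) exec_start@1 write@4
I1 add r1: issue@2 deps=(0,None) exec_start@4 write@6
I2 add r4: issue@3 deps=(0,0) exec_start@4 write@7
I3 add r4: issue@4 deps=(None,0) exec_start@4 write@6
I4 mul r2: issue@5 deps=(None,0) exec_start@5 write@7
I5 mul r4: issue@6 deps=(None,1) exec_start@6 write@7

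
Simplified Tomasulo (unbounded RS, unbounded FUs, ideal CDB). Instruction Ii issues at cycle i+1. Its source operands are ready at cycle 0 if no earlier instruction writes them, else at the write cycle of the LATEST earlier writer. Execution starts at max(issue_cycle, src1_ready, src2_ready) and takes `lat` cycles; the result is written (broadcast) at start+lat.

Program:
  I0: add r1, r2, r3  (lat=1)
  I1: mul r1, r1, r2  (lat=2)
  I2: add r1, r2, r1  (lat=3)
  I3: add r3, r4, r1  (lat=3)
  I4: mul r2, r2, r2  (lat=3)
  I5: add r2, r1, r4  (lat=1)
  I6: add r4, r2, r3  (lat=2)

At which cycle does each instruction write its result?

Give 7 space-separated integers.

Answer: 2 4 7 10 8 8 12

Derivation:
I0 add r1: issue@1 deps=(None,None) exec_start@1 write@2
I1 mul r1: issue@2 deps=(0,None) exec_start@2 write@4
I2 add r1: issue@3 deps=(None,1) exec_start@4 write@7
I3 add r3: issue@4 deps=(None,2) exec_start@7 write@10
I4 mul r2: issue@5 deps=(None,None) exec_start@5 write@8
I5 add r2: issue@6 deps=(2,None) exec_start@7 write@8
I6 add r4: issue@7 deps=(5,3) exec_start@10 write@12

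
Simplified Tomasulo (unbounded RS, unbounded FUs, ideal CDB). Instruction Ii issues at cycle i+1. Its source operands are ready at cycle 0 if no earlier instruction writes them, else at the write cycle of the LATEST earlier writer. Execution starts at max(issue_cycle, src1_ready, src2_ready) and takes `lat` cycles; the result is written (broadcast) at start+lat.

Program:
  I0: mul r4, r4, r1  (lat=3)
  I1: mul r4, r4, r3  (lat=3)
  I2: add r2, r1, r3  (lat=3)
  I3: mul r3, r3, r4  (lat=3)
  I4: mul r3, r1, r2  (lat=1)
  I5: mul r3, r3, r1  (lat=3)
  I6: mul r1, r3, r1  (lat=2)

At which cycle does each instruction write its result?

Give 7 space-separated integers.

I0 mul r4: issue@1 deps=(None,None) exec_start@1 write@4
I1 mul r4: issue@2 deps=(0,None) exec_start@4 write@7
I2 add r2: issue@3 deps=(None,None) exec_start@3 write@6
I3 mul r3: issue@4 deps=(None,1) exec_start@7 write@10
I4 mul r3: issue@5 deps=(None,2) exec_start@6 write@7
I5 mul r3: issue@6 deps=(4,None) exec_start@7 write@10
I6 mul r1: issue@7 deps=(5,None) exec_start@10 write@12

Answer: 4 7 6 10 7 10 12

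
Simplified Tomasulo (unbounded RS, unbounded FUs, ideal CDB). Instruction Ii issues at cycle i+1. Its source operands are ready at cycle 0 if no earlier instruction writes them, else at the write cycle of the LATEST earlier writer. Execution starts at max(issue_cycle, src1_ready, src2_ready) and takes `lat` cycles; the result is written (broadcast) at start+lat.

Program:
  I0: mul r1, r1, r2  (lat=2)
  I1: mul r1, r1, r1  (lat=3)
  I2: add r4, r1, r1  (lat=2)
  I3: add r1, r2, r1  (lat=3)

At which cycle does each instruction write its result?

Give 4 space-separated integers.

I0 mul r1: issue@1 deps=(None,None) exec_start@1 write@3
I1 mul r1: issue@2 deps=(0,0) exec_start@3 write@6
I2 add r4: issue@3 deps=(1,1) exec_start@6 write@8
I3 add r1: issue@4 deps=(None,1) exec_start@6 write@9

Answer: 3 6 8 9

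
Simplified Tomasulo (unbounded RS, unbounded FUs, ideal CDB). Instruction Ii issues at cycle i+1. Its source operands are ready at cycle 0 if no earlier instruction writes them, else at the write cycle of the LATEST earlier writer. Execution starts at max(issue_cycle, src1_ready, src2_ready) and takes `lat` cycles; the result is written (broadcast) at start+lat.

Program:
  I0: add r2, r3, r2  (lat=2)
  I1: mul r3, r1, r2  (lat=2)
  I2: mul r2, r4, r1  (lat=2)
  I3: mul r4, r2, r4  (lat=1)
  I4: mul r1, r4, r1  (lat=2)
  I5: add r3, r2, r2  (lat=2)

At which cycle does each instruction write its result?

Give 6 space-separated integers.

Answer: 3 5 5 6 8 8

Derivation:
I0 add r2: issue@1 deps=(None,None) exec_start@1 write@3
I1 mul r3: issue@2 deps=(None,0) exec_start@3 write@5
I2 mul r2: issue@3 deps=(None,None) exec_start@3 write@5
I3 mul r4: issue@4 deps=(2,None) exec_start@5 write@6
I4 mul r1: issue@5 deps=(3,None) exec_start@6 write@8
I5 add r3: issue@6 deps=(2,2) exec_start@6 write@8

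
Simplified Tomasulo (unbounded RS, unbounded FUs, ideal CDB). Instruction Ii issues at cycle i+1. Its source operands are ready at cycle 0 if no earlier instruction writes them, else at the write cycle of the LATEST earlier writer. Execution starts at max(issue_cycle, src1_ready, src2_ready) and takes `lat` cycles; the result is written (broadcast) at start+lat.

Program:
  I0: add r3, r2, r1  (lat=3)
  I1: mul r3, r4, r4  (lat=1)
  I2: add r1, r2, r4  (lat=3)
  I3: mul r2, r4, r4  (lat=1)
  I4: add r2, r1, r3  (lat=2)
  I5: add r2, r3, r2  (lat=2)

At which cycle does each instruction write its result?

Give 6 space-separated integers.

I0 add r3: issue@1 deps=(None,None) exec_start@1 write@4
I1 mul r3: issue@2 deps=(None,None) exec_start@2 write@3
I2 add r1: issue@3 deps=(None,None) exec_start@3 write@6
I3 mul r2: issue@4 deps=(None,None) exec_start@4 write@5
I4 add r2: issue@5 deps=(2,1) exec_start@6 write@8
I5 add r2: issue@6 deps=(1,4) exec_start@8 write@10

Answer: 4 3 6 5 8 10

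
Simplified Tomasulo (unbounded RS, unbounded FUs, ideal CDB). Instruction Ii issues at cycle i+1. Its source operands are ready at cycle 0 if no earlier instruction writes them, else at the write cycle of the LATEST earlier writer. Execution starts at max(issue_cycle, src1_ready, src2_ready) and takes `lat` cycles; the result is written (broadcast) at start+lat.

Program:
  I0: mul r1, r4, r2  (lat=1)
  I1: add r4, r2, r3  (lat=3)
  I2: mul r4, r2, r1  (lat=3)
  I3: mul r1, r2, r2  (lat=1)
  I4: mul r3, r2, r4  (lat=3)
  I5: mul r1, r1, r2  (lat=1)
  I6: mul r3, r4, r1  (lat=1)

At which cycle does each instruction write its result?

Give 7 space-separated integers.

I0 mul r1: issue@1 deps=(None,None) exec_start@1 write@2
I1 add r4: issue@2 deps=(None,None) exec_start@2 write@5
I2 mul r4: issue@3 deps=(None,0) exec_start@3 write@6
I3 mul r1: issue@4 deps=(None,None) exec_start@4 write@5
I4 mul r3: issue@5 deps=(None,2) exec_start@6 write@9
I5 mul r1: issue@6 deps=(3,None) exec_start@6 write@7
I6 mul r3: issue@7 deps=(2,5) exec_start@7 write@8

Answer: 2 5 6 5 9 7 8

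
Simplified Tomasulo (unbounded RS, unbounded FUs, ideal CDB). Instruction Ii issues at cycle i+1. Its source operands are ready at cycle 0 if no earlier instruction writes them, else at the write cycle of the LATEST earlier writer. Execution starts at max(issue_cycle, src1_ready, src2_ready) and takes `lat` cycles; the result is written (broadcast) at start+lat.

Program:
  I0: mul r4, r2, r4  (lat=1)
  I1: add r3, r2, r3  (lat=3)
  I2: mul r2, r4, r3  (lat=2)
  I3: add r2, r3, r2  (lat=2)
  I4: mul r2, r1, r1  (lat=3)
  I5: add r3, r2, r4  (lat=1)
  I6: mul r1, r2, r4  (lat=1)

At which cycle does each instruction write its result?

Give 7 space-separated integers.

I0 mul r4: issue@1 deps=(None,None) exec_start@1 write@2
I1 add r3: issue@2 deps=(None,None) exec_start@2 write@5
I2 mul r2: issue@3 deps=(0,1) exec_start@5 write@7
I3 add r2: issue@4 deps=(1,2) exec_start@7 write@9
I4 mul r2: issue@5 deps=(None,None) exec_start@5 write@8
I5 add r3: issue@6 deps=(4,0) exec_start@8 write@9
I6 mul r1: issue@7 deps=(4,0) exec_start@8 write@9

Answer: 2 5 7 9 8 9 9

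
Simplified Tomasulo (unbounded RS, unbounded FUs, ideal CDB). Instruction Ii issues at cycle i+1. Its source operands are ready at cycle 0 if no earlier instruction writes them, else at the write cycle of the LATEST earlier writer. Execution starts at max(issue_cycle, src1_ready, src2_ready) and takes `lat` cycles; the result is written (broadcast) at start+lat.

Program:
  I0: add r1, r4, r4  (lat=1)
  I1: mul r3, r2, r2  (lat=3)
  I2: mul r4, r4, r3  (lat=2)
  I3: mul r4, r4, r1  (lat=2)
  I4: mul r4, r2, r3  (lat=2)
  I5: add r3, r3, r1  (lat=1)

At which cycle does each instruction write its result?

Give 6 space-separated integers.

I0 add r1: issue@1 deps=(None,None) exec_start@1 write@2
I1 mul r3: issue@2 deps=(None,None) exec_start@2 write@5
I2 mul r4: issue@3 deps=(None,1) exec_start@5 write@7
I3 mul r4: issue@4 deps=(2,0) exec_start@7 write@9
I4 mul r4: issue@5 deps=(None,1) exec_start@5 write@7
I5 add r3: issue@6 deps=(1,0) exec_start@6 write@7

Answer: 2 5 7 9 7 7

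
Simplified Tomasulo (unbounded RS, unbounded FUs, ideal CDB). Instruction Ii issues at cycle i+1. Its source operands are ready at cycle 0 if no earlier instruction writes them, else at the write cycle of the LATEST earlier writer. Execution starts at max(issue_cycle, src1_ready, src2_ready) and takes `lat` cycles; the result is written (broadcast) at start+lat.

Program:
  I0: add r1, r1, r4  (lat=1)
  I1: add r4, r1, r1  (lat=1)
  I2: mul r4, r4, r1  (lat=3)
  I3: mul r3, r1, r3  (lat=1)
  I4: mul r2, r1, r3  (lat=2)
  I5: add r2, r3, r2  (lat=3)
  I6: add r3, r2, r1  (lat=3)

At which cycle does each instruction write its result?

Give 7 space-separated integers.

I0 add r1: issue@1 deps=(None,None) exec_start@1 write@2
I1 add r4: issue@2 deps=(0,0) exec_start@2 write@3
I2 mul r4: issue@3 deps=(1,0) exec_start@3 write@6
I3 mul r3: issue@4 deps=(0,None) exec_start@4 write@5
I4 mul r2: issue@5 deps=(0,3) exec_start@5 write@7
I5 add r2: issue@6 deps=(3,4) exec_start@7 write@10
I6 add r3: issue@7 deps=(5,0) exec_start@10 write@13

Answer: 2 3 6 5 7 10 13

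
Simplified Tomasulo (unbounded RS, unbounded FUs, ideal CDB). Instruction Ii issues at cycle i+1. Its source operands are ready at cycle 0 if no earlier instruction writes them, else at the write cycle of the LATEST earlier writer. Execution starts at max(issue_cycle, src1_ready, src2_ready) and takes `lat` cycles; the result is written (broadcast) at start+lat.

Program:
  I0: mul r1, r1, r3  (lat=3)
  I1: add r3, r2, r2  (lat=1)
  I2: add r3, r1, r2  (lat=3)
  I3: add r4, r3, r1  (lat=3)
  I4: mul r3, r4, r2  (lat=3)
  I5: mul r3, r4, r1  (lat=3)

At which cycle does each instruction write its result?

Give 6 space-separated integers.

Answer: 4 3 7 10 13 13

Derivation:
I0 mul r1: issue@1 deps=(None,None) exec_start@1 write@4
I1 add r3: issue@2 deps=(None,None) exec_start@2 write@3
I2 add r3: issue@3 deps=(0,None) exec_start@4 write@7
I3 add r4: issue@4 deps=(2,0) exec_start@7 write@10
I4 mul r3: issue@5 deps=(3,None) exec_start@10 write@13
I5 mul r3: issue@6 deps=(3,0) exec_start@10 write@13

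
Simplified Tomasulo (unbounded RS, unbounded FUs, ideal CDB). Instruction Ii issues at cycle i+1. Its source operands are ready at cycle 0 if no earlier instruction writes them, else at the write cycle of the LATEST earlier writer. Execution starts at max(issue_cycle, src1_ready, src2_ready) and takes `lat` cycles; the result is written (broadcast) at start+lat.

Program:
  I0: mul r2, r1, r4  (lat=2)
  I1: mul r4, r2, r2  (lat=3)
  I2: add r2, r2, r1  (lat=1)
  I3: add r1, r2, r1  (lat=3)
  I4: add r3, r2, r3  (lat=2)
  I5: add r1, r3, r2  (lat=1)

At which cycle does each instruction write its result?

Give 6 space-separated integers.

Answer: 3 6 4 7 7 8

Derivation:
I0 mul r2: issue@1 deps=(None,None) exec_start@1 write@3
I1 mul r4: issue@2 deps=(0,0) exec_start@3 write@6
I2 add r2: issue@3 deps=(0,None) exec_start@3 write@4
I3 add r1: issue@4 deps=(2,None) exec_start@4 write@7
I4 add r3: issue@5 deps=(2,None) exec_start@5 write@7
I5 add r1: issue@6 deps=(4,2) exec_start@7 write@8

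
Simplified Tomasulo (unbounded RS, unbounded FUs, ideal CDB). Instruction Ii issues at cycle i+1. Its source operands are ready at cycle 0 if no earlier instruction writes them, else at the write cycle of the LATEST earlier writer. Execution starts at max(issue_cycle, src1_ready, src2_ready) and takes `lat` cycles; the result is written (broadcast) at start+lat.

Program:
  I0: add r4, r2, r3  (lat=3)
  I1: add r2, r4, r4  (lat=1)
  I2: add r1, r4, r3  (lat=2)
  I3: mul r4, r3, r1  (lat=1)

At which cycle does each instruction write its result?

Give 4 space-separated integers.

Answer: 4 5 6 7

Derivation:
I0 add r4: issue@1 deps=(None,None) exec_start@1 write@4
I1 add r2: issue@2 deps=(0,0) exec_start@4 write@5
I2 add r1: issue@3 deps=(0,None) exec_start@4 write@6
I3 mul r4: issue@4 deps=(None,2) exec_start@6 write@7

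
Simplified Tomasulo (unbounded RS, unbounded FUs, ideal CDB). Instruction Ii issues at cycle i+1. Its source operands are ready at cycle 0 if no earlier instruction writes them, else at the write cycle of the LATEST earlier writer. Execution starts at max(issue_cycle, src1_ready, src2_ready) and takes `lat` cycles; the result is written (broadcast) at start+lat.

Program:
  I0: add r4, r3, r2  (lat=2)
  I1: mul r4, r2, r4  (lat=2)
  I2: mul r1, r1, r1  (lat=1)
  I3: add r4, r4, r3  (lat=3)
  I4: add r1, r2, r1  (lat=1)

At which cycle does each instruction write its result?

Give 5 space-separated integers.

Answer: 3 5 4 8 6

Derivation:
I0 add r4: issue@1 deps=(None,None) exec_start@1 write@3
I1 mul r4: issue@2 deps=(None,0) exec_start@3 write@5
I2 mul r1: issue@3 deps=(None,None) exec_start@3 write@4
I3 add r4: issue@4 deps=(1,None) exec_start@5 write@8
I4 add r1: issue@5 deps=(None,2) exec_start@5 write@6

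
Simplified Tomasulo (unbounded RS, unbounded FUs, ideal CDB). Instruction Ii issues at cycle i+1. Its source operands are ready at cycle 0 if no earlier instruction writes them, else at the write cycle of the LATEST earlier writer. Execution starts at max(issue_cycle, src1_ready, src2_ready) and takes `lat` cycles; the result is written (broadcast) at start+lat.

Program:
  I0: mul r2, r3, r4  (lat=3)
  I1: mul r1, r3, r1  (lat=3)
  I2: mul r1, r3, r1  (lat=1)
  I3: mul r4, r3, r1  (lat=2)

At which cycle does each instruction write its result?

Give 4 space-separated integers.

Answer: 4 5 6 8

Derivation:
I0 mul r2: issue@1 deps=(None,None) exec_start@1 write@4
I1 mul r1: issue@2 deps=(None,None) exec_start@2 write@5
I2 mul r1: issue@3 deps=(None,1) exec_start@5 write@6
I3 mul r4: issue@4 deps=(None,2) exec_start@6 write@8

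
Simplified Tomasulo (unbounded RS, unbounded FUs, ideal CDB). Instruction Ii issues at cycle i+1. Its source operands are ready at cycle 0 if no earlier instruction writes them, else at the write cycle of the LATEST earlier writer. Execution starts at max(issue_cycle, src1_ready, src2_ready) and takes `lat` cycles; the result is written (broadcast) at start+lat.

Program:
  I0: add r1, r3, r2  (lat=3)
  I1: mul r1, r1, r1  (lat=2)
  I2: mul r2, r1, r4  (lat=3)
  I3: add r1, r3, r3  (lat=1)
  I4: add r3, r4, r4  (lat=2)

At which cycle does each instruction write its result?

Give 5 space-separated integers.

Answer: 4 6 9 5 7

Derivation:
I0 add r1: issue@1 deps=(None,None) exec_start@1 write@4
I1 mul r1: issue@2 deps=(0,0) exec_start@4 write@6
I2 mul r2: issue@3 deps=(1,None) exec_start@6 write@9
I3 add r1: issue@4 deps=(None,None) exec_start@4 write@5
I4 add r3: issue@5 deps=(None,None) exec_start@5 write@7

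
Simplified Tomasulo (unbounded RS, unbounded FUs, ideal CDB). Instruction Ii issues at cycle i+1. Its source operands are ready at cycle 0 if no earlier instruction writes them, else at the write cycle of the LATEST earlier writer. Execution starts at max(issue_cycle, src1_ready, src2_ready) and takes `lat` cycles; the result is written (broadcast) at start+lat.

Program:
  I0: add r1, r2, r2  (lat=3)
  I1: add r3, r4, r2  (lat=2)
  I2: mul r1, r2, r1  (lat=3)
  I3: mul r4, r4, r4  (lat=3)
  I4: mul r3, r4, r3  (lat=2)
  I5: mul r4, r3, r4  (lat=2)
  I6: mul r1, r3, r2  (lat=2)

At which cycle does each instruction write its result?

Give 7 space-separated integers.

Answer: 4 4 7 7 9 11 11

Derivation:
I0 add r1: issue@1 deps=(None,None) exec_start@1 write@4
I1 add r3: issue@2 deps=(None,None) exec_start@2 write@4
I2 mul r1: issue@3 deps=(None,0) exec_start@4 write@7
I3 mul r4: issue@4 deps=(None,None) exec_start@4 write@7
I4 mul r3: issue@5 deps=(3,1) exec_start@7 write@9
I5 mul r4: issue@6 deps=(4,3) exec_start@9 write@11
I6 mul r1: issue@7 deps=(4,None) exec_start@9 write@11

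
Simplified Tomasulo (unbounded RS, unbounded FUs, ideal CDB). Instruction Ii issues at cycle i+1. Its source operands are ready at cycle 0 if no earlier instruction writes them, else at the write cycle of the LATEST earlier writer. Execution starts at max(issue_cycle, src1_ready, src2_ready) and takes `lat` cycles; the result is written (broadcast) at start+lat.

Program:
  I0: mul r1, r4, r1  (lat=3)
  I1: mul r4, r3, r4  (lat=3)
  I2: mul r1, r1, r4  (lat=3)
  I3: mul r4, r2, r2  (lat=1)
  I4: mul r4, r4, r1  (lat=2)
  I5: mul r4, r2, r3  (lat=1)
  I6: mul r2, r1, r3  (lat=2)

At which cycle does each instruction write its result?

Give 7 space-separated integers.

Answer: 4 5 8 5 10 7 10

Derivation:
I0 mul r1: issue@1 deps=(None,None) exec_start@1 write@4
I1 mul r4: issue@2 deps=(None,None) exec_start@2 write@5
I2 mul r1: issue@3 deps=(0,1) exec_start@5 write@8
I3 mul r4: issue@4 deps=(None,None) exec_start@4 write@5
I4 mul r4: issue@5 deps=(3,2) exec_start@8 write@10
I5 mul r4: issue@6 deps=(None,None) exec_start@6 write@7
I6 mul r2: issue@7 deps=(2,None) exec_start@8 write@10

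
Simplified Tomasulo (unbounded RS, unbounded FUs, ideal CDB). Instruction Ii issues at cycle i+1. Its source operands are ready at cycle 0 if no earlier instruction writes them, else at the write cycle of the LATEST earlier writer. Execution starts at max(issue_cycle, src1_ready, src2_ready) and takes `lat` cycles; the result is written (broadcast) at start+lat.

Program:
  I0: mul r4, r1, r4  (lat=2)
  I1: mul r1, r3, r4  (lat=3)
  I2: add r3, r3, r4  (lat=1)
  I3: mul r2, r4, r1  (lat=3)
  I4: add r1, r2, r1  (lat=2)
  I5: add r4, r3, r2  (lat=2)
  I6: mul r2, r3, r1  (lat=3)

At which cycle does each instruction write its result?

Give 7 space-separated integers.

Answer: 3 6 4 9 11 11 14

Derivation:
I0 mul r4: issue@1 deps=(None,None) exec_start@1 write@3
I1 mul r1: issue@2 deps=(None,0) exec_start@3 write@6
I2 add r3: issue@3 deps=(None,0) exec_start@3 write@4
I3 mul r2: issue@4 deps=(0,1) exec_start@6 write@9
I4 add r1: issue@5 deps=(3,1) exec_start@9 write@11
I5 add r4: issue@6 deps=(2,3) exec_start@9 write@11
I6 mul r2: issue@7 deps=(2,4) exec_start@11 write@14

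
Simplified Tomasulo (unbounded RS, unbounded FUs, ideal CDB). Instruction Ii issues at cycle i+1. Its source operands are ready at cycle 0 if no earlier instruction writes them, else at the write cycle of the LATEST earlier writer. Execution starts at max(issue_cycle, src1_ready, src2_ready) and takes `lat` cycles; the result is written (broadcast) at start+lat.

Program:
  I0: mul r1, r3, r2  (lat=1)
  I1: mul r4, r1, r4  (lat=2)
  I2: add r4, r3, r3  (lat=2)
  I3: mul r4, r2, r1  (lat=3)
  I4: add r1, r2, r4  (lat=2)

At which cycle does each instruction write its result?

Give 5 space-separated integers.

I0 mul r1: issue@1 deps=(None,None) exec_start@1 write@2
I1 mul r4: issue@2 deps=(0,None) exec_start@2 write@4
I2 add r4: issue@3 deps=(None,None) exec_start@3 write@5
I3 mul r4: issue@4 deps=(None,0) exec_start@4 write@7
I4 add r1: issue@5 deps=(None,3) exec_start@7 write@9

Answer: 2 4 5 7 9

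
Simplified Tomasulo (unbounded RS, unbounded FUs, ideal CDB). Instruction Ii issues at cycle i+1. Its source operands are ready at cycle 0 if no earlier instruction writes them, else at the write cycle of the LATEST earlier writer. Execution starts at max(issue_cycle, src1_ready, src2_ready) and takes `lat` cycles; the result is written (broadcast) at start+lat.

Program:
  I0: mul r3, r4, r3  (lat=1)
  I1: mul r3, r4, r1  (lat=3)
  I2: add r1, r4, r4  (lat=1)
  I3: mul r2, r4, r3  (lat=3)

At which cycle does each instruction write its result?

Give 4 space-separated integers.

Answer: 2 5 4 8

Derivation:
I0 mul r3: issue@1 deps=(None,None) exec_start@1 write@2
I1 mul r3: issue@2 deps=(None,None) exec_start@2 write@5
I2 add r1: issue@3 deps=(None,None) exec_start@3 write@4
I3 mul r2: issue@4 deps=(None,1) exec_start@5 write@8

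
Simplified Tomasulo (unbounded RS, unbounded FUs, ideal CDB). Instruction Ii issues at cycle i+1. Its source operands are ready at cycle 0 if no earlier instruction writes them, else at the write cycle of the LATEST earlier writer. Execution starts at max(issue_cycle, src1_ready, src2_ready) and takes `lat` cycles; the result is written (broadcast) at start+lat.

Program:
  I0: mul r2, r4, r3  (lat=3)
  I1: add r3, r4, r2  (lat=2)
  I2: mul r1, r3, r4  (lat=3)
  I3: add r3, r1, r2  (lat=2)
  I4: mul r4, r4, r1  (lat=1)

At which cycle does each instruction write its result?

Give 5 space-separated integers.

Answer: 4 6 9 11 10

Derivation:
I0 mul r2: issue@1 deps=(None,None) exec_start@1 write@4
I1 add r3: issue@2 deps=(None,0) exec_start@4 write@6
I2 mul r1: issue@3 deps=(1,None) exec_start@6 write@9
I3 add r3: issue@4 deps=(2,0) exec_start@9 write@11
I4 mul r4: issue@5 deps=(None,2) exec_start@9 write@10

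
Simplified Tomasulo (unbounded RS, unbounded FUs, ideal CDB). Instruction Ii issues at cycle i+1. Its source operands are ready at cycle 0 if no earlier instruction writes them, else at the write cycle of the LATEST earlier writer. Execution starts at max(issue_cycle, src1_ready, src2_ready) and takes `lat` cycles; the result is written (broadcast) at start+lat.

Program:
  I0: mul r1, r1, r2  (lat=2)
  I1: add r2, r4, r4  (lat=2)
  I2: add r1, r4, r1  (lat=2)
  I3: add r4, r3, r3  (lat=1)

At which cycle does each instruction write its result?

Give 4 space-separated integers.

Answer: 3 4 5 5

Derivation:
I0 mul r1: issue@1 deps=(None,None) exec_start@1 write@3
I1 add r2: issue@2 deps=(None,None) exec_start@2 write@4
I2 add r1: issue@3 deps=(None,0) exec_start@3 write@5
I3 add r4: issue@4 deps=(None,None) exec_start@4 write@5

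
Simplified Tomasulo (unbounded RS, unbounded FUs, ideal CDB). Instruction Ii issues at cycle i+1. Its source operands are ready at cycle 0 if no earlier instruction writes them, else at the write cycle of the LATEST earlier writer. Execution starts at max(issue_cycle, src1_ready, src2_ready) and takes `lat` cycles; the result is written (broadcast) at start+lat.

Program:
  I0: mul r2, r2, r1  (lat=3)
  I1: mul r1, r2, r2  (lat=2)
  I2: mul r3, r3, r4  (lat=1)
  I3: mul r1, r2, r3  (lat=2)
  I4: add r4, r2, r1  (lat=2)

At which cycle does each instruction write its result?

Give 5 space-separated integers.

Answer: 4 6 4 6 8

Derivation:
I0 mul r2: issue@1 deps=(None,None) exec_start@1 write@4
I1 mul r1: issue@2 deps=(0,0) exec_start@4 write@6
I2 mul r3: issue@3 deps=(None,None) exec_start@3 write@4
I3 mul r1: issue@4 deps=(0,2) exec_start@4 write@6
I4 add r4: issue@5 deps=(0,3) exec_start@6 write@8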